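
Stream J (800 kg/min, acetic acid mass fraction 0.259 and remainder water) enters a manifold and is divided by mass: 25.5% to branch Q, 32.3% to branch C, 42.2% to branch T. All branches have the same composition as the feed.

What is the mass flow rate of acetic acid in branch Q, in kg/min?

Branch Q total = 0.255×800 = 204 kg/min.
acetic acid in Q = 0.259×204 = 52.836 kg/min.

52.84 kg/min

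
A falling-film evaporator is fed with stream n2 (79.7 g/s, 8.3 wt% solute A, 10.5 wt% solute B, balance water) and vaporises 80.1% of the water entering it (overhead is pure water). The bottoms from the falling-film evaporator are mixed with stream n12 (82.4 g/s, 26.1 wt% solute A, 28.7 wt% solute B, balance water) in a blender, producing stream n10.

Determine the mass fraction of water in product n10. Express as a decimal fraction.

0.455

Vapour removed = 0.801×0.812×79.7 = 51.838 g/s; concentrate = 27.862 g/s.
water reaching the mixer = 12.879 (from concentrate) + 82.4×0.452 = 50.123 g/s.
Product flow = 27.862 + 82.4 = 110.26 g/s; water fraction = 0.455.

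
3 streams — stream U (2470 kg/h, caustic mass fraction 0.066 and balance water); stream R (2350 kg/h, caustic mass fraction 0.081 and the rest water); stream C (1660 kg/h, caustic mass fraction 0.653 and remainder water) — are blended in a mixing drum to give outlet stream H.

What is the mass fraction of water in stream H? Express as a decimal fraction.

0.778

Total flow out = 2470 + 2350 + 1660 = 6480 kg/h.
water in = 2470×0.934 + 2350×0.919 + 1660×0.347 = 5042.6 kg/h.
water mass fraction in H = 5042.6/6480 = 0.778.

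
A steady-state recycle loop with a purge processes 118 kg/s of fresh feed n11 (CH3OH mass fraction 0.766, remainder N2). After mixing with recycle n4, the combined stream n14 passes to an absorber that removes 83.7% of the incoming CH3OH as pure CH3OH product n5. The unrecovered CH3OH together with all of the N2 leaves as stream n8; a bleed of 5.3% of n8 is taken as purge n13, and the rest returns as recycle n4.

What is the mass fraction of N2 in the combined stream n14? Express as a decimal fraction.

N2 enters only via n11 and leaves only via the purge: 118×0.234 = 0.053×(N2 in n8), and the absorber passes all N2, so N2 in n14 = N2 in n8 = 520.98 kg/s.
CH3OH in n14: m_A = 118×0.766 + (1−0.053)·(1−0.837)·m_A, so m_A = 90.388/0.8456 = 106.89 kg/s.
n14 = 106.89 + 520.98 = 627.87 kg/s.
N2 fraction in n14 = 520.98/627.87 = 0.830.

0.830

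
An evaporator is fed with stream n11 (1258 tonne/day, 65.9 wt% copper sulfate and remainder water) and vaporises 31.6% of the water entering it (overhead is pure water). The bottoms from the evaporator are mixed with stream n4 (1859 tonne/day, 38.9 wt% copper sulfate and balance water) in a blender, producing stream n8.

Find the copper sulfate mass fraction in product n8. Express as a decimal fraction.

Vapour removed = 0.316×0.341×1258 = 135.56 tonne/day; concentrate = 1122.4 tonne/day.
copper sulfate reaching the mixer = 829.02 (from concentrate) + 1859×0.389 = 1552.2 tonne/day.
Product flow = 1122.4 + 1859 = 2981.4 tonne/day; copper sulfate fraction = 0.521.

0.521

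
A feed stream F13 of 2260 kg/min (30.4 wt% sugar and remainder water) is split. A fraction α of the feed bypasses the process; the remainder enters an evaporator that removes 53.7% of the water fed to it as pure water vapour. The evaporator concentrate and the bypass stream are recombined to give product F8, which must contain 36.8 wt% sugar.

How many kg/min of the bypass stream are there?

1208 kg/min

All 2260×0.304 = 687.04 kg/min of sugar reaches F8, so F8 = 687.04/0.368 = 1867 kg/min and vapour = 393.04 kg/min.
The evaporator receives (1−α)·2260 of feed at 0.696 water and removes 0.537 of that water:
0.537×0.696×(1−α)×2260 = 393.04
(1−α) = 393.04/844.68 = 0.4653;  α = 0.5347.
Bypass flow = 0.5347×2260 = 1208.4 kg/min.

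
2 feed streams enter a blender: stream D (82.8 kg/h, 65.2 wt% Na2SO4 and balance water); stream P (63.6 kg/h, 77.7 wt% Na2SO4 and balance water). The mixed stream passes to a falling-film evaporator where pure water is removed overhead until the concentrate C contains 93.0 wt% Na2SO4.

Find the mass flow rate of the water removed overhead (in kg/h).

Na2SO4 entering = 82.8×0.652 + 63.6×0.777 = 103.4 kg/h.
All Na2SO4 reports to C, so C = 103.4/0.930 = 111.19 kg/h.
Total feed = 146.4 kg/h; overhead = 146.4 − 111.19 = 35.214 kg/h.

35.21 kg/h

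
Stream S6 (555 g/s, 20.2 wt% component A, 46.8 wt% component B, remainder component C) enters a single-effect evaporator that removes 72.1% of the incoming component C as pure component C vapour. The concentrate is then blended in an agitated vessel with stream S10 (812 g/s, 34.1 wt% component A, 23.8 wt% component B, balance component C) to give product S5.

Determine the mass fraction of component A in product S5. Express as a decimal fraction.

Vapour removed = 0.721×0.330×555 = 132.05 g/s; concentrate = 422.95 g/s.
component A reaching the mixer = 112.11 (from concentrate) + 812×0.341 = 389 g/s.
Product flow = 422.95 + 812 = 1234.9 g/s; component A fraction = 0.315.

0.315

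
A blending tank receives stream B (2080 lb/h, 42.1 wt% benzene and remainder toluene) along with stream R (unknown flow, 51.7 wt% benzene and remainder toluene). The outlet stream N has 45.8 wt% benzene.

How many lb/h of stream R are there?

Let R be the unknown flow. Total out = 2080 + R.
benzene balance: 875.68 + 0.517·R = 0.458·(2080 + R)
(0.517 − 0.458)·R = 0.458×2080 − 875.68 = 76.96
R = 76.96 / 0.059 = 1304.4 lb/h

1304 lb/h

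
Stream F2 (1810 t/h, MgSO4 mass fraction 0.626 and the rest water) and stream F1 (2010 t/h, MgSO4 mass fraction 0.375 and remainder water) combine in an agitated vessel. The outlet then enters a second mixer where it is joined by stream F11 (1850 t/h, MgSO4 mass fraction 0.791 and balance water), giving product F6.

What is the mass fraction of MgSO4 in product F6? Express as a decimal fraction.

Overall, product flow = 5670 t/h.
MgSO4 in = 1810×0.626 + 2010×0.375 + 1850×0.791 = 3350.2 t/h.
MgSO4 fraction in F6 = 0.591.

0.591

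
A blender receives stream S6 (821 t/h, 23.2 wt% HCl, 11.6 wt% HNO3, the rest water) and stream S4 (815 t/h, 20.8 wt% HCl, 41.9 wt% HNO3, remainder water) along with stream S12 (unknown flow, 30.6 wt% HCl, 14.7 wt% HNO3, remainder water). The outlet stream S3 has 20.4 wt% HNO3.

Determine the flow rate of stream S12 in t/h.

Let S12 be the unknown flow. Total out = 1636 + S12.
HNO3 balance: 436.72 + 0.147·S12 = 0.204·(1636 + S12)
(0.147 − 0.204)·S12 = 0.204×1636 − 436.72 = -102.98
S12 = -102.98 / -0.057 = 1806.6 t/h

1807 t/h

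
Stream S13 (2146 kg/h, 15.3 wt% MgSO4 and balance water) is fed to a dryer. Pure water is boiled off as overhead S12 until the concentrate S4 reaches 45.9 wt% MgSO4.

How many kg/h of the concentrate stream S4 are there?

MgSO4 is conserved: 2146×0.153 = 328.34 kg/h all reports to the concentrate.
Concentrate = 328.34/(target fraction) = 715.33 kg/h.

715.3 kg/h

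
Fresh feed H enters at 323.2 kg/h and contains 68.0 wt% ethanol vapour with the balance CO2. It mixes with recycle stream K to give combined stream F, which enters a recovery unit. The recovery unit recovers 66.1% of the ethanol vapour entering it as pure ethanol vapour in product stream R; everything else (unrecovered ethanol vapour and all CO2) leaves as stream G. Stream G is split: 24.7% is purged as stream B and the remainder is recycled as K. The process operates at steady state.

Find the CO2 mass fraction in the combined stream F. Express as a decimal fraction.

CO2 enters only via H and leaves only via the purge: 323.2×0.320 = 0.247×(CO2 in G), and the recovery unit passes all CO2, so CO2 in F = CO2 in G = 418.72 kg/h.
ethanol vapour in F: m_A = 323.2×0.680 + (1−0.247)·(1−0.661)·m_A, so m_A = 219.78/0.7447 = 295.11 kg/h.
F = 295.11 + 418.72 = 713.83 kg/h.
CO2 fraction in F = 418.72/713.83 = 0.587.

0.587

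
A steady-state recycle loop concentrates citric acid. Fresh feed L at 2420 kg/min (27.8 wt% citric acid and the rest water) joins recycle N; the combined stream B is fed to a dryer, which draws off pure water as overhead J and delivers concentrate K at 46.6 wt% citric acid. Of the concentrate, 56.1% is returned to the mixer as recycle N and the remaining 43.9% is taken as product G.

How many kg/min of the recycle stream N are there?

Overall citric acid balance (none leaves overhead): citric acid in fresh feed = citric acid in product, i.e. 2420×0.278 = (1−0.561)·K·0.466.
K = 672.76/(0.466×0.439) = 3288.6 kg/min.
Recycle N = 0.561×3288.6 = 1844.9 kg/min.

1845 kg/min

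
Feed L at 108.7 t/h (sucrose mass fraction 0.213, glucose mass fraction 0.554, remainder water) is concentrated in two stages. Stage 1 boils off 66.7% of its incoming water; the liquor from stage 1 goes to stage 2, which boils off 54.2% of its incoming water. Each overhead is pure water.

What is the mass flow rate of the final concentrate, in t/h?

87.24 t/h

water in feed = 108.7×0.233 = 25.327 t/h.
After stage 1: water left = (1−0.667)×25.327 = 8.4339; stream total = 91.807 t/h.
After stage 2: water left = (1−0.542)×8.4339 = 3.8627; final concentrate = 87.236 t/h.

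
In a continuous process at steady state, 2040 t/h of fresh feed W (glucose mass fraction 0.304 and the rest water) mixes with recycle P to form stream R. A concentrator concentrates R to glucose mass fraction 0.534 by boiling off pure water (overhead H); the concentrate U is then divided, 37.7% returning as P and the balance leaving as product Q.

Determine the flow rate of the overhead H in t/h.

Overall glucose balance (none leaves overhead): glucose in fresh feed = glucose in product, i.e. 2040×0.304 = (1−0.377)·U·0.534.
U = 620.16/(0.534×0.623) = 1864.1 t/h.
Recycle P = 0.377×1864.1 = 702.77 t/h.
Combined feed R = 2040 + 702.77 = 2742.8 t/h.
Overhead H = R − U = 2742.8 − 1864.1 = 878.65 t/h.

878.7 t/h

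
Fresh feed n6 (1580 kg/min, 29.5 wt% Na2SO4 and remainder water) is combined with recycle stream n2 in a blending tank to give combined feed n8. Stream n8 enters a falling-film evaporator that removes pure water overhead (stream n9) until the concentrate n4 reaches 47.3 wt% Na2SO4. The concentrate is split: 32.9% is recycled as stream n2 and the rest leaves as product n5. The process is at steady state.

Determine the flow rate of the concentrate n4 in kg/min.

1469 kg/min

Overall Na2SO4 balance (none leaves overhead): Na2SO4 in fresh feed = Na2SO4 in product, i.e. 1580×0.295 = (1−0.329)·n4·0.473.
n4 = 466.1/(0.473×0.671) = 1468.6 kg/min.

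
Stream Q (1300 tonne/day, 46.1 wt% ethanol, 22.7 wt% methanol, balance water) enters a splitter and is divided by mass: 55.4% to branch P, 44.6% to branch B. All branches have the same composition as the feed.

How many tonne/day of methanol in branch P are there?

163.5 tonne/day

Branch P total = 0.554×1300 = 720.2 tonne/day.
methanol in P = 0.227×720.2 = 163.49 tonne/day.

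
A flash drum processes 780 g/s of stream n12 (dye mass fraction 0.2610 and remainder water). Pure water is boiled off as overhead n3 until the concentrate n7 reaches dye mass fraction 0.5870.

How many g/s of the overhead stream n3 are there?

433.2 g/s

dye is conserved: 780×0.261 = 203.58 g/s all reports to the concentrate.
Concentrate = 203.58/(target fraction) = 346.81 g/s.
Overhead = 780 − 346.81 = 433.19 g/s.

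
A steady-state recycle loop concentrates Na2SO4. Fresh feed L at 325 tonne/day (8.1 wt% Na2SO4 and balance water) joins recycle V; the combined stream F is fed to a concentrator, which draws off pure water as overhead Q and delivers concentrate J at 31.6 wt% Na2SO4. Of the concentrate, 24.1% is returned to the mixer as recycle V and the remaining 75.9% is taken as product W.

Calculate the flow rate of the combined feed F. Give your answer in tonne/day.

351.5 tonne/day

Overall Na2SO4 balance (none leaves overhead): Na2SO4 in fresh feed = Na2SO4 in product, i.e. 325×0.081 = (1−0.241)·J·0.316.
J = 26.325/(0.316×0.759) = 109.76 tonne/day.
Recycle V = 0.241×109.76 = 26.452 tonne/day.
Combined feed F = 325 + 26.452 = 351.45 tonne/day.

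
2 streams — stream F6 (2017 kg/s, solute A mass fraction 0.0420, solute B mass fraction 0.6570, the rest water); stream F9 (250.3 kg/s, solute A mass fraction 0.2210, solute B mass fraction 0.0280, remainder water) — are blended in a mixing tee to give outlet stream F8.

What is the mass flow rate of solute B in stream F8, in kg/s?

solute B out = solute B in = 2017×0.657 + 250.3×0.028 = 1332.2 kg/s.

1332 kg/s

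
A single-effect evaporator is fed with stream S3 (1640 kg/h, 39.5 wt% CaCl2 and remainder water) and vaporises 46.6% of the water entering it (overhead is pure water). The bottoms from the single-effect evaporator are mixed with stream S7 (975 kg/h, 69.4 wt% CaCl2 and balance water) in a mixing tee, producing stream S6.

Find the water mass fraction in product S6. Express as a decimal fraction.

Vapour removed = 0.466×0.605×1640 = 462.37 kg/h; concentrate = 1177.6 kg/h.
water reaching the mixer = 529.83 (from concentrate) + 975×0.306 = 828.18 kg/h.
Product flow = 1177.6 + 975 = 2152.6 kg/h; water fraction = 0.385.

0.385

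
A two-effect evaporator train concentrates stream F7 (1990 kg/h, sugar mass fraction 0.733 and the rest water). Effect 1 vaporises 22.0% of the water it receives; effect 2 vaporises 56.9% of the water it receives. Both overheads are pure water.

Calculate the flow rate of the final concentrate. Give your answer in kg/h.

1637 kg/h

water in feed = 1990×0.267 = 531.33 kg/h.
After stage 1: water left = (1−0.220)×531.33 = 414.44; stream total = 1873.1 kg/h.
After stage 2: water left = (1−0.569)×414.44 = 178.62; final concentrate = 1637.3 kg/h.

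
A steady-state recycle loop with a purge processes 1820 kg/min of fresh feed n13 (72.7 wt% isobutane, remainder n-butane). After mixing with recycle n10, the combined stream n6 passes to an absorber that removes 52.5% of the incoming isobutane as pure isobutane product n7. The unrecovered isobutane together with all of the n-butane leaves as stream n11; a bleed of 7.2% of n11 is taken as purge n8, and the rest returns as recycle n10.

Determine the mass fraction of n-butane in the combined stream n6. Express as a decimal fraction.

n-butane enters only via n13 and leaves only via the purge: 1820×0.273 = 0.072×(n-butane in n11), and the absorber passes all n-butane, so n-butane in n6 = n-butane in n11 = 6900.8 kg/min.
isobutane in n6: m_A = 1820×0.727 + (1−0.072)·(1−0.525)·m_A, so m_A = 1323.1/0.5592 = 2366.1 kg/min.
n6 = 2366.1 + 6900.8 = 9267 kg/min.
n-butane fraction in n6 = 6900.8/9267 = 0.7447.

0.7447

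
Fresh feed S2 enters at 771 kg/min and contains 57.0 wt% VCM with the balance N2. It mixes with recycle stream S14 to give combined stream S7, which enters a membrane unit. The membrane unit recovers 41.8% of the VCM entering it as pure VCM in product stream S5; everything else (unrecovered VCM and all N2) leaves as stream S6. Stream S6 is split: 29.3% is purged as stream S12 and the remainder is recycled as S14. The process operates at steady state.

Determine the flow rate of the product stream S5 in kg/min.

VCM in S7: m_A = 771×0.570 + (1−0.293)·(1−0.418)·m_A, so m_A = 439.47/0.5885 = 746.73 kg/min.
Product S5 = 0.418×746.73 = 312.13 kg/min.

312.1 kg/min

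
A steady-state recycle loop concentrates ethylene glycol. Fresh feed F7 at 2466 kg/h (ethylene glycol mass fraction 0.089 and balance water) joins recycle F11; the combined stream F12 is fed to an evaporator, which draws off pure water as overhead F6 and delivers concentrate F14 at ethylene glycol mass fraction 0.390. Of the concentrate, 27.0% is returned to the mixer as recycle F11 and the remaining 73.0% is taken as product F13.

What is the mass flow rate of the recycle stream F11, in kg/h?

208.1 kg/h

Overall ethylene glycol balance (none leaves overhead): ethylene glycol in fresh feed = ethylene glycol in product, i.e. 2466×0.089 = (1−0.270)·F14·0.390.
F14 = 219.47/(0.390×0.730) = 770.9 kg/h.
Recycle F11 = 0.270×770.9 = 208.14 kg/h.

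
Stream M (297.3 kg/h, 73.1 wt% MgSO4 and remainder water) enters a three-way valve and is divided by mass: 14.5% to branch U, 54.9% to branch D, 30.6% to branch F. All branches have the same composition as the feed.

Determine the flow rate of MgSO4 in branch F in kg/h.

Branch F total = 0.306×297.3 = 90.974 kg/h.
MgSO4 in F = 0.731×90.974 = 66.502 kg/h.

66.5 kg/h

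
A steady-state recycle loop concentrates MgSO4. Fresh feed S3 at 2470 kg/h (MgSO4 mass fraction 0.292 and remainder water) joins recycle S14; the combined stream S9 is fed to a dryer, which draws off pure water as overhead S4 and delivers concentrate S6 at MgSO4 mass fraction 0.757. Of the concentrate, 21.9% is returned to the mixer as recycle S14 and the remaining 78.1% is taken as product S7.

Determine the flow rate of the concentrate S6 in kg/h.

Overall MgSO4 balance (none leaves overhead): MgSO4 in fresh feed = MgSO4 in product, i.e. 2470×0.292 = (1−0.219)·S6·0.757.
S6 = 721.24/(0.757×0.781) = 1219.9 kg/h.

1220 kg/h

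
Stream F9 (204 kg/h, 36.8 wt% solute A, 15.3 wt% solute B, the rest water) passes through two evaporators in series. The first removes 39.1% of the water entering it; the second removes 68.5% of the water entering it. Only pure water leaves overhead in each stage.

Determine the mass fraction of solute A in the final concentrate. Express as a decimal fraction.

0.600

water in feed = 204×0.479 = 97.716 kg/h.
After stage 1: water left = (1−0.391)×97.716 = 59.509; stream total = 165.79 kg/h.
After stage 2: water left = (1−0.685)×59.509 = 18.745; final concentrate = 125.03 kg/h.
solute A fraction = 75.072/125.03 = 0.600.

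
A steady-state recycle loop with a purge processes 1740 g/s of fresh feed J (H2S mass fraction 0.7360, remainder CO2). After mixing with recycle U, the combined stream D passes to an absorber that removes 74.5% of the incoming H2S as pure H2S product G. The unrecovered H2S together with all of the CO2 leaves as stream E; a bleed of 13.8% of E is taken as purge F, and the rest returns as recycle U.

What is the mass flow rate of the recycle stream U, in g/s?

CO2 enters only via J and leaves only via the purge: 1740×0.264 = 0.138×(CO2 in E), and the absorber passes all CO2, so CO2 in D = CO2 in E = 3328.7 g/s.
H2S in D: m_A = 1740×0.736 + (1−0.138)·(1−0.745)·m_A, so m_A = 1280.6/0.7802 = 1641.4 g/s.
E = (1−0.745)×1641.4 + 3328.7 = 3747.3 g/s.
Recycle U = (1−0.138)×3747.3 = 3230.1 g/s.

3230 g/s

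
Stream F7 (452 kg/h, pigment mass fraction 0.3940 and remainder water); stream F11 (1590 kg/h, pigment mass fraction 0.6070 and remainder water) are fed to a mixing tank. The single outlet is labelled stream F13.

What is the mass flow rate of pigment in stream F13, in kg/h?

1143 kg/h

pigment out = pigment in = 452×0.394 + 1590×0.607 = 1143.2 kg/h.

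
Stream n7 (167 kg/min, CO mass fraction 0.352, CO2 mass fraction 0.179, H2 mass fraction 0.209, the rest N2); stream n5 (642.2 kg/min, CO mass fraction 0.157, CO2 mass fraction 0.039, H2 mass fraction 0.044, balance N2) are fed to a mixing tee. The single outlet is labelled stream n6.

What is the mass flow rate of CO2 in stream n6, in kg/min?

54.94 kg/min

CO2 out = CO2 in = 167×0.179 + 642.2×0.039 = 54.939 kg/min.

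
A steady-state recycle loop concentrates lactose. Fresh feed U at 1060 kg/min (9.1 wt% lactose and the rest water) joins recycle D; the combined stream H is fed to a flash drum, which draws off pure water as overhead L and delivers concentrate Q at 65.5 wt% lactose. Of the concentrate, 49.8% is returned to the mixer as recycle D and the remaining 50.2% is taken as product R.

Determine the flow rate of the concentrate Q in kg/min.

293.4 kg/min

Overall lactose balance (none leaves overhead): lactose in fresh feed = lactose in product, i.e. 1060×0.091 = (1−0.498)·Q·0.655.
Q = 96.46/(0.655×0.502) = 293.36 kg/min.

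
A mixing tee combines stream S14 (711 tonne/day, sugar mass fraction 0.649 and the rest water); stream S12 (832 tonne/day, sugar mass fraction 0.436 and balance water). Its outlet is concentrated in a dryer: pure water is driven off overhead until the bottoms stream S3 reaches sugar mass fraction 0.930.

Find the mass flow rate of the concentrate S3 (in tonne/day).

sugar entering = 711×0.649 + 832×0.436 = 824.19 tonne/day.
All sugar reports to S3, so S3 = 824.19/0.930 = 886.23 tonne/day.

886.2 tonne/day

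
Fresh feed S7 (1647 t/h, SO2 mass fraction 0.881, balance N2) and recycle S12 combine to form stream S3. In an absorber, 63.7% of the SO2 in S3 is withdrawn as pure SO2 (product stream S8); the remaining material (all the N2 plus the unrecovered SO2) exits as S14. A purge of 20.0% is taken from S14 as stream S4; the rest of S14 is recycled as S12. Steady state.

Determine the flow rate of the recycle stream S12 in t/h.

N2 enters only via S7 and leaves only via the purge: 1647×0.119 = 0.200×(N2 in S14), and the absorber passes all N2, so N2 in S3 = N2 in S14 = 979.96 t/h.
SO2 in S3: m_A = 1647×0.881 + (1−0.200)·(1−0.637)·m_A, so m_A = 1451/0.7096 = 2044.8 t/h.
S14 = (1−0.637)×2044.8 + 979.96 = 1722.2 t/h.
Recycle S12 = (1−0.200)×1722.2 = 1377.8 t/h.

1378 t/h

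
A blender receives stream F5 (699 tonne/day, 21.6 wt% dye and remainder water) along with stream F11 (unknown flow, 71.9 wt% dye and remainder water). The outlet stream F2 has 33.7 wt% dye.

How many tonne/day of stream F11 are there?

Let F11 be the unknown flow. Total out = 699 + F11.
dye balance: 150.98 + 0.719·F11 = 0.337·(699 + F11)
(0.719 − 0.337)·F11 = 0.337×699 − 150.98 = 84.579
F11 = 84.579 / 0.382 = 221.41 tonne/day

221.4 tonne/day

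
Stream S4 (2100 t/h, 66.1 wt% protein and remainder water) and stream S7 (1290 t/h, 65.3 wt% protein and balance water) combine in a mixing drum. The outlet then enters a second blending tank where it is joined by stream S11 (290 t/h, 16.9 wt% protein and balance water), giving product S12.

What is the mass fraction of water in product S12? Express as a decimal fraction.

0.3806

Overall, product flow = 3680 t/h.
water in = 2100×0.339 + 1290×0.347 + 290×0.831 = 1400.5 t/h.
water fraction in S12 = 0.3806.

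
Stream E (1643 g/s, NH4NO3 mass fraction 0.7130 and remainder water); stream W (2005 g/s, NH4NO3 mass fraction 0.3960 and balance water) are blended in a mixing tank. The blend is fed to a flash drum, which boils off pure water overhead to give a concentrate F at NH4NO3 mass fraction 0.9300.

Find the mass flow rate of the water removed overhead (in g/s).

1535 g/s

NH4NO3 entering = 1643×0.713 + 2005×0.396 = 1965.4 g/s.
All NH4NO3 reports to F, so F = 1965.4/0.930 = 2113.4 g/s.
Total feed = 3648 g/s; overhead = 3648 − 2113.4 = 1534.6 g/s.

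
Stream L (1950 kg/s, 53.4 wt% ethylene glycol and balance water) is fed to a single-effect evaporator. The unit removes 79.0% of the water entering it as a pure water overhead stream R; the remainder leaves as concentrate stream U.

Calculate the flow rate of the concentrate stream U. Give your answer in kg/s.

1232 kg/s

water entering = 1950×0.466 = 908.7 kg/s; overhead removed = 0.790×908.7 = 717.87 kg/s.
Concentrate = 1950 − 717.87 = 1232.1 kg/s.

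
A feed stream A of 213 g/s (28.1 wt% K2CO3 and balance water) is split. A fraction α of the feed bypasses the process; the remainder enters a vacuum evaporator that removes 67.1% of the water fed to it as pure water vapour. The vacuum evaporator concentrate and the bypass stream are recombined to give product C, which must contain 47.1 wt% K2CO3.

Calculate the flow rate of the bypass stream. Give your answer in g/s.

All 213×0.281 = 59.853 g/s of K2CO3 reaches C, so C = 59.853/0.471 = 127.08 g/s and vapour = 85.924 g/s.
The evaporator receives (1−α)·213 of feed at 0.719 water and removes 0.671 of that water:
0.671×0.719×(1−α)×213 = 85.924
(1−α) = 85.924/102.76 = 0.8361;  α = 0.1639.
Bypass flow = 0.1639×213 = 34.901 g/s.

34.9 g/s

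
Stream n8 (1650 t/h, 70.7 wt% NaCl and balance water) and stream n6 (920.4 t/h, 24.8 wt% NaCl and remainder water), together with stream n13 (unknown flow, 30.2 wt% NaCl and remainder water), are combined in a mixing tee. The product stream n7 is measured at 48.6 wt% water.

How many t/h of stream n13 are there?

347.3 t/h

Let n13 be the unknown flow. Total out = 2570.4 + n13.
water balance: 1175.6 + 0.698·n13 = 0.486·(2570.4 + n13)
(0.698 − 0.486)·n13 = 0.486×2570.4 − 1175.6 = 73.624
n13 = 73.624 / 0.212 = 347.28 t/h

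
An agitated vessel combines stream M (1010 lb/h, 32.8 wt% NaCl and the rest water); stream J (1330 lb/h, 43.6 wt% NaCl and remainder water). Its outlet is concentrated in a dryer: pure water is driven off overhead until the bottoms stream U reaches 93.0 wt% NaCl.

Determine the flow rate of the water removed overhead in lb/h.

1360 lb/h

NaCl entering = 1010×0.328 + 1330×0.436 = 911.16 lb/h.
All NaCl reports to U, so U = 911.16/0.930 = 979.74 lb/h.
Total feed = 2340 lb/h; overhead = 2340 − 979.74 = 1360.3 lb/h.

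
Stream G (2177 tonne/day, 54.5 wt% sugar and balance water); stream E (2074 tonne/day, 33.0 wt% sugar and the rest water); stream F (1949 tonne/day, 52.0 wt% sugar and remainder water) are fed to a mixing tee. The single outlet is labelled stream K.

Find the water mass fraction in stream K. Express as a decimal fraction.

Total flow out = 2177 + 2074 + 1949 = 6200 tonne/day.
water in = 2177×0.455 + 2074×0.670 + 1949×0.480 = 3315.6 tonne/day.
water mass fraction in K = 3315.6/6200 = 0.5348.

0.5348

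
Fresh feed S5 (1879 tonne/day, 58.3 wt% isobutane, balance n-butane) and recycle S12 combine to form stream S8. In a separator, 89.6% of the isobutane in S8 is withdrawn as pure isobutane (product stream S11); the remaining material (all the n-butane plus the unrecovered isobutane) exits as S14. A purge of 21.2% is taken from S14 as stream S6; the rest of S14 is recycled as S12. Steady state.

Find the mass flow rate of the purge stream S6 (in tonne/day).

809.9 tonne/day

n-butane enters only via S5 and leaves only via the purge: 1879×0.417 = 0.212×(n-butane in S14), and the separator passes all n-butane, so n-butane in S8 = n-butane in S14 = 3696 tonne/day.
isobutane in S8: m_A = 1879×0.583 + (1−0.212)·(1−0.896)·m_A, so m_A = 1095.5/0.9180 = 1193.2 tonne/day.
S14 = (1−0.896)×1193.2 + 3696 = 3820.1 tonne/day.
Purge S6 = 0.212×3820.1 = 809.85 tonne/day.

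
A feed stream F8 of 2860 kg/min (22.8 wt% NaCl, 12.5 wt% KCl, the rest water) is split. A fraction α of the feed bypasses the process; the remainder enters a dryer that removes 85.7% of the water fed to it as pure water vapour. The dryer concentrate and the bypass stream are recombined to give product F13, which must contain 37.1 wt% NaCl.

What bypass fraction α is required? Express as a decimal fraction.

0.305

All 2860×0.228 = 652.08 kg/min of NaCl reaches F13, so F13 = 652.08/0.371 = 1757.6 kg/min and vapour = 1102.4 kg/min.
The evaporator receives (1−α)·2860 of feed at 0.647 water and removes 0.857 of that water:
0.857×0.647×(1−α)×2860 = 1102.4
(1−α) = 1102.4/1585.8 = 0.6951;  α = 0.3049.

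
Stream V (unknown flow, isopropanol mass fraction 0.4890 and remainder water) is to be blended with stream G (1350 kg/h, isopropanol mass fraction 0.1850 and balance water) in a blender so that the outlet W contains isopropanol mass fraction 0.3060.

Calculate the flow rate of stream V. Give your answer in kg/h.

892.6 kg/h

Let V be the unknown flow. Total out = 1350 + V.
isopropanol balance: 249.75 + 0.489·V = 0.306·(1350 + V)
(0.489 − 0.306)·V = 0.306×1350 − 249.75 = 163.35
V = 163.35 / 0.183 = 892.62 kg/h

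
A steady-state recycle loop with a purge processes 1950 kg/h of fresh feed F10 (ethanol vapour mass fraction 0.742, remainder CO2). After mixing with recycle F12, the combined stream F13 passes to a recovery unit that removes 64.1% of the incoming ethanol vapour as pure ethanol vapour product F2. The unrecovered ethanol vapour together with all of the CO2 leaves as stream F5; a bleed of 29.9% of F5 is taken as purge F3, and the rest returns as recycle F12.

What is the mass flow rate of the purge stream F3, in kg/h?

710.6 kg/h

CO2 enters only via F10 and leaves only via the purge: 1950×0.258 = 0.299×(CO2 in F5), and the recovery unit passes all CO2, so CO2 in F13 = CO2 in F5 = 1682.6 kg/h.
ethanol vapour in F13: m_A = 1950×0.742 + (1−0.299)·(1−0.641)·m_A, so m_A = 1446.9/0.7483 = 1933.5 kg/h.
F5 = (1−0.641)×1933.5 + 1682.6 = 2376.7 kg/h.
Purge F3 = 0.299×2376.7 = 710.64 kg/h.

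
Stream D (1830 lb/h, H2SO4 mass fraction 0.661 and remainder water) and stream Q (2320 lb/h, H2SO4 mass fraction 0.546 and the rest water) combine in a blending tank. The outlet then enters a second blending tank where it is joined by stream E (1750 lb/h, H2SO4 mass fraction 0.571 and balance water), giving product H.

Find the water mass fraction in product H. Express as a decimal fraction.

Overall, product flow = 5900 lb/h.
water in = 1830×0.339 + 2320×0.454 + 1750×0.429 = 2424.4 lb/h.
water fraction in H = 0.411.

0.411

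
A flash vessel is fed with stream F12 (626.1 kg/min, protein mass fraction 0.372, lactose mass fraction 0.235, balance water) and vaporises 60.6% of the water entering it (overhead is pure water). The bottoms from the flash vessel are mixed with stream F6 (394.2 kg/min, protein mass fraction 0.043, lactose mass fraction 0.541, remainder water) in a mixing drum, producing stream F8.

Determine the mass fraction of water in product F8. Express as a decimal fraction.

0.300

Vapour removed = 0.606×0.393×626.1 = 149.11 kg/min; concentrate = 476.99 kg/min.
water reaching the mixer = 96.947 (from concentrate) + 394.2×0.416 = 260.93 kg/min.
Product flow = 476.99 + 394.2 = 871.19 kg/min; water fraction = 0.300.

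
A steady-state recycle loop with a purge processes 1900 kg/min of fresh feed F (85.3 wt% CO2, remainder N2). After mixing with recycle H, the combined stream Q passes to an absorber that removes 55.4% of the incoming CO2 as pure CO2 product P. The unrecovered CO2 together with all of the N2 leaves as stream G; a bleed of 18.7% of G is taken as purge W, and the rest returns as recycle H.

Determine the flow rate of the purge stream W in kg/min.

N2 enters only via F and leaves only via the purge: 1900×0.147 = 0.187×(N2 in G), and the absorber passes all N2, so N2 in Q = N2 in G = 1493.6 kg/min.
CO2 in Q: m_A = 1900×0.853 + (1−0.187)·(1−0.554)·m_A, so m_A = 1620.7/0.6374 = 2542.7 kg/min.
G = (1−0.554)×2542.7 + 1493.6 = 2627.6 kg/min.
Purge W = 0.187×2627.6 = 491.36 kg/min.

491.4 kg/min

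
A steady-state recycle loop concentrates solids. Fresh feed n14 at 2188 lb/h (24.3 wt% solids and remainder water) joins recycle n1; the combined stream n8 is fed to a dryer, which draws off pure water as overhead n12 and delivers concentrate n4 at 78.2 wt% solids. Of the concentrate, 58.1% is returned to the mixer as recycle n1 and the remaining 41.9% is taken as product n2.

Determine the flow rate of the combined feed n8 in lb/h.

Overall solids balance (none leaves overhead): solids in fresh feed = solids in product, i.e. 2188×0.243 = (1−0.581)·n4·0.782.
n4 = 531.68/(0.782×0.419) = 1622.7 lb/h.
Recycle n1 = 0.581×1622.7 = 942.78 lb/h.
Combined feed n8 = 2188 + 942.78 = 3130.8 lb/h.

3131 lb/h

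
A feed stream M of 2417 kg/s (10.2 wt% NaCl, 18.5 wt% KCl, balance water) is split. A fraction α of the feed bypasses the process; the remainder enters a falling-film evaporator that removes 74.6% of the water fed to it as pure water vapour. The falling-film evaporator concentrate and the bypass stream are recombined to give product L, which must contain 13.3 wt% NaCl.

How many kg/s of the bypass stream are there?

1358 kg/s

All 2417×0.102 = 246.53 kg/s of NaCl reaches L, so L = 246.53/0.133 = 1853.6 kg/s and vapour = 563.36 kg/s.
The evaporator receives (1−α)·2417 of feed at 0.713 water and removes 0.746 of that water:
0.746×0.713×(1−α)×2417 = 563.36
(1−α) = 563.36/1285.6 = 0.4382;  α = 0.5618.
Bypass flow = 0.5618×2417 = 1357.8 kg/s.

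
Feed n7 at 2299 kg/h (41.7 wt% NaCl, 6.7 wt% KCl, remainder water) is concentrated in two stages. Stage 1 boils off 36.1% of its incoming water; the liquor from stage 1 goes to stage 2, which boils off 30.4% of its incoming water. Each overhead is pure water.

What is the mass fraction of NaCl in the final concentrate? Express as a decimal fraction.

0.584

water in feed = 2299×0.516 = 1186.3 kg/h.
After stage 1: water left = (1−0.361)×1186.3 = 758.04; stream total = 1870.8 kg/h.
After stage 2: water left = (1−0.304)×758.04 = 527.59; final concentrate = 1640.3 kg/h.
NaCl fraction = 958.68/1640.3 = 0.584.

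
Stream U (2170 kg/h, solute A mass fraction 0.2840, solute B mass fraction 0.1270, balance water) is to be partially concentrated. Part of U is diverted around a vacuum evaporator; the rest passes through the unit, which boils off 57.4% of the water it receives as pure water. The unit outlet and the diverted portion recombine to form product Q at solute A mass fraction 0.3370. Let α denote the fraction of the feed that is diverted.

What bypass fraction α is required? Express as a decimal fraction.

All 2170×0.284 = 616.28 kg/h of solute A reaches Q, so Q = 616.28/0.337 = 1828.7 kg/h and vapour = 341.28 kg/h.
The evaporator receives (1−α)·2170 of feed at 0.589 water and removes 0.574 of that water:
0.574×0.589×(1−α)×2170 = 341.28
(1−α) = 341.28/733.65 = 0.4652;  α = 0.5348.

0.535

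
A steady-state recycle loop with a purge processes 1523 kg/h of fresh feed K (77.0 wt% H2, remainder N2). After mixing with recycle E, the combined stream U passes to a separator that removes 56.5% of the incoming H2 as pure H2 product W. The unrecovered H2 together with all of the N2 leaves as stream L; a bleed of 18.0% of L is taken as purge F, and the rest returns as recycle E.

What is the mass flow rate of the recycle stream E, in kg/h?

2246 kg/h

N2 enters only via K and leaves only via the purge: 1523×0.230 = 0.180×(N2 in L), and the separator passes all N2, so N2 in U = N2 in L = 1946.1 kg/h.
H2 in U: m_A = 1523×0.770 + (1−0.180)·(1−0.565)·m_A, so m_A = 1172.7/0.6433 = 1823 kg/h.
L = (1−0.565)×1823 + 1946.1 = 2739 kg/h.
Recycle E = (1−0.180)×2739 = 2246 kg/h.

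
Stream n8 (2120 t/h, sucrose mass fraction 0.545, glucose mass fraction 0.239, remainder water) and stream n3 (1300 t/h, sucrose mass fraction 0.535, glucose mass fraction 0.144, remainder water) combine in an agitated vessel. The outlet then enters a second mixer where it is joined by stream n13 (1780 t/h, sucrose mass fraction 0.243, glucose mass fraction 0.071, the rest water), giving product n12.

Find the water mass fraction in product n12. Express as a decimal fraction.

0.403

Overall, product flow = 5200 t/h.
water in = 2120×0.216 + 1300×0.321 + 1780×0.686 = 2096.3 t/h.
water fraction in n12 = 0.403.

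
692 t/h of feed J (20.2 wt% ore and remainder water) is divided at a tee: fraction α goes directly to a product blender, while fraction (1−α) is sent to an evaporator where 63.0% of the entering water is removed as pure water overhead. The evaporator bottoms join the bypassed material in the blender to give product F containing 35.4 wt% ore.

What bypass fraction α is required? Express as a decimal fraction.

0.146

All 692×0.202 = 139.78 t/h of ore reaches F, so F = 139.78/0.354 = 394.87 t/h and vapour = 297.13 t/h.
The evaporator receives (1−α)·692 of feed at 0.798 water and removes 0.630 of that water:
0.630×0.798×(1−α)×692 = 297.13
(1−α) = 297.13/347.9 = 0.8541;  α = 0.1459.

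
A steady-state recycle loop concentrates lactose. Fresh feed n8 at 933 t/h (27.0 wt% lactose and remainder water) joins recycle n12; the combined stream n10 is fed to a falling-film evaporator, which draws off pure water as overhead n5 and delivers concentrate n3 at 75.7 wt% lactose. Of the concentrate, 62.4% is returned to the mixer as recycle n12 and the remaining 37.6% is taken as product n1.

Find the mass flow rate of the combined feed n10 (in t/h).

Overall lactose balance (none leaves overhead): lactose in fresh feed = lactose in product, i.e. 933×0.270 = (1−0.624)·n3·0.757.
n3 = 251.91/(0.757×0.376) = 885.04 t/h.
Recycle n12 = 0.624×885.04 = 552.26 t/h.
Combined feed n10 = 933 + 552.26 = 1485.3 t/h.

1485 t/h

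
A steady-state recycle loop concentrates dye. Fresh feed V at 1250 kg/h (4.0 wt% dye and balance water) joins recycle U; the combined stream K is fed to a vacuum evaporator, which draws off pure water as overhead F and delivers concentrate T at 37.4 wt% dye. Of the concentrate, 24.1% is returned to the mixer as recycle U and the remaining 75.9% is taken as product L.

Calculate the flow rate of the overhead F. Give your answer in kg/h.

Overall dye balance (none leaves overhead): dye in fresh feed = dye in product, i.e. 1250×0.040 = (1−0.241)·T·0.374.
T = 50/(0.374×0.759) = 176.14 kg/h.
Recycle U = 0.241×176.14 = 42.45 kg/h.
Combined feed K = 1250 + 42.45 = 1292.4 kg/h.
Overhead F = K − T = 1292.4 − 176.14 = 1116.3 kg/h.

1116 kg/h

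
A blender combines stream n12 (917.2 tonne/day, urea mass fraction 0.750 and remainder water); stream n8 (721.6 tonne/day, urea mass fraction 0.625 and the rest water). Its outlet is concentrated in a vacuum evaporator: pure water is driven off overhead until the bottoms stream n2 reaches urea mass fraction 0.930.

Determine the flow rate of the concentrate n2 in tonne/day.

1225 tonne/day

urea entering = 917.2×0.750 + 721.6×0.625 = 1138.9 tonne/day.
All urea reports to n2, so n2 = 1138.9/0.930 = 1224.6 tonne/day.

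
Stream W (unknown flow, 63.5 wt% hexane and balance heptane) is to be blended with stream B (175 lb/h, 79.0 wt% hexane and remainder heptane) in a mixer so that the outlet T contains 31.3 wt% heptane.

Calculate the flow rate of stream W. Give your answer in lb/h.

346.6 lb/h

Let W be the unknown flow. Total out = 175 + W.
heptane balance: 36.75 + 0.365·W = 0.313·(175 + W)
(0.365 − 0.313)·W = 0.313×175 − 36.75 = 18.025
W = 18.025 / 0.052 = 346.63 lb/h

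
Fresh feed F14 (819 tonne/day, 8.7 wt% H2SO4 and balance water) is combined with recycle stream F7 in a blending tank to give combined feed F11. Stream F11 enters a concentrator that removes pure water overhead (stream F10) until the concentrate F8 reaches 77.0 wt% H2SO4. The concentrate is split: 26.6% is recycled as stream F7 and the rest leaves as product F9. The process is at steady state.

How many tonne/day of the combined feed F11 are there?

Overall H2SO4 balance (none leaves overhead): H2SO4 in fresh feed = H2SO4 in product, i.e. 819×0.087 = (1−0.266)·F8·0.770.
F8 = 71.253/(0.770×0.734) = 126.07 tonne/day.
Recycle F7 = 0.266×126.07 = 33.535 tonne/day.
Combined feed F11 = 819 + 33.535 = 852.53 tonne/day.

852.5 tonne/day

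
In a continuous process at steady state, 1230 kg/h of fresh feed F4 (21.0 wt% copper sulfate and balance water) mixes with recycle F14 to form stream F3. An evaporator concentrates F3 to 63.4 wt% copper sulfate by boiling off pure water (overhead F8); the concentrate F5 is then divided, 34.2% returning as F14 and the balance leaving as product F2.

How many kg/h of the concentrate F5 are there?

Overall copper sulfate balance (none leaves overhead): copper sulfate in fresh feed = copper sulfate in product, i.e. 1230×0.210 = (1−0.342)·F5·0.634.
F5 = 258.3/(0.634×0.658) = 619.17 kg/h.

619.2 kg/h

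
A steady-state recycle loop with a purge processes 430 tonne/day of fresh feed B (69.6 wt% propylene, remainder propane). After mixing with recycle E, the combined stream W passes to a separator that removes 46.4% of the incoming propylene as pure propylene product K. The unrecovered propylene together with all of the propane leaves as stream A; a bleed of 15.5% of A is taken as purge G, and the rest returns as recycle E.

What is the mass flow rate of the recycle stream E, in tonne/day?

propane enters only via B and leaves only via the purge: 430×0.304 = 0.155×(propane in A), and the separator passes all propane, so propane in W = propane in A = 843.35 tonne/day.
propylene in W: m_A = 430×0.696 + (1−0.155)·(1−0.464)·m_A, so m_A = 299.28/0.5471 = 547.05 tonne/day.
A = (1−0.464)×547.05 + 843.35 = 1136.6 tonne/day.
Recycle E = (1−0.155)×1136.6 = 960.4 tonne/day.

960.4 tonne/day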